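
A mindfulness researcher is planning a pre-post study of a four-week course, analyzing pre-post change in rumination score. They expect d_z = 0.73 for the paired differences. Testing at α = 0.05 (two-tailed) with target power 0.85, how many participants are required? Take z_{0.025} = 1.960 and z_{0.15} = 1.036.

For a paired (one-sample on differences) test: n = ((z_{α/2} + z_β) / d)².
z_{α/2} + z_β = 1.960 + 1.036 = 2.996.
n = (2.996 / 0.73)² = 4.104² = 16.84.
Round up.

n = 17 pairs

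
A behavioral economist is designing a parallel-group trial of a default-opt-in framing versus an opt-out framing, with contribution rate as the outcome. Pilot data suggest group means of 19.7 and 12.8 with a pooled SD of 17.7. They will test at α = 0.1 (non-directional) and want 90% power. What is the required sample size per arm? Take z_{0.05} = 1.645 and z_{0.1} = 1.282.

Cohen's d = |M₁ − M₂| / SD_pooled = |19.7 − 12.8| / 17.7 = 6.9 / 17.7 = 0.390.
For two independent groups with equal n: n = 2·((z_{α/2} + z_β) / d)².
z_{α/2} + z_β = 1.645 + 1.282 = 2.927.
n = 2 × (2.927 / 0.390)² = 2 × 7.505² = 2 × 56.33 = 112.7.
Round up to the next whole participant.

n = 113 per group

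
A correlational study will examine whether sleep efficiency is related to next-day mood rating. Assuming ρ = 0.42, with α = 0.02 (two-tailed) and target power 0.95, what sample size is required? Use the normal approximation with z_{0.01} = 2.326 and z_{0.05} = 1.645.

Fisher's z: C = ½·ln((1+r)/(1−r)) = ½·ln(2.4483) = 0.4477.
n = ((z_{α/2} + z_β)/C)² + 3.
(2.326 + 1.645) / 0.4477 = 3.971 / 0.4477 = 8.870.
n = 8.870² + 3 = 78.67 + 3 = 81.7.
Round up.

n = 82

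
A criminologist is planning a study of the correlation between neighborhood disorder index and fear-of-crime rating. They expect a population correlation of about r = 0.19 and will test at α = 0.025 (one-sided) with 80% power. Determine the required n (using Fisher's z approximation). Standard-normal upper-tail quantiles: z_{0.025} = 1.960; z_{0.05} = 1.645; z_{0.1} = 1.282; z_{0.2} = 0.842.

Fisher's z: C = ½·ln((1+r)/(1−r)) = ½·ln(1.4691) = 0.1923.
n = ((z_{α} + z_β)/C)² + 3.
(1.960 + 0.842) / 0.1923 = 2.802 / 0.1923 = 14.571.
n = 14.571² + 3 = 212.31 + 3 = 215.3.
Round up.

n = 216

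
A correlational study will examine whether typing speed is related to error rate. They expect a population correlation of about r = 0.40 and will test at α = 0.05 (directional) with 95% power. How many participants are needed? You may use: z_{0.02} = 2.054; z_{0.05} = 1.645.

n = 64

Fisher's z: C = ½·ln((1+r)/(1−r)) = ½·ln(2.3333) = 0.4236.
n = ((z_{α} + z_β)/C)² + 3.
(1.645 + 1.645) / 0.4236 = 3.290 / 0.4236 = 7.767.
n = 7.767² + 3 = 60.32 + 3 = 63.3.
Round up.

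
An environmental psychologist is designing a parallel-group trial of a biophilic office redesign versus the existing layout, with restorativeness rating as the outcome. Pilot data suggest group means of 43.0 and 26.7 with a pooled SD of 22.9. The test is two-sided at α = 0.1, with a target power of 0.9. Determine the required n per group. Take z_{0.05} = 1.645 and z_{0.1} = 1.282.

n = 34 per group

Cohen's d = |M₁ − M₂| / SD_pooled = |43.0 − 26.7| / 22.9 = 16.3 / 22.9 = 0.712.
For two independent groups with equal n: n = 2·((z_{α/2} + z_β) / d)².
z_{α/2} + z_β = 1.645 + 1.282 = 2.927.
n = 2 × (2.927 / 0.712)² = 2 × 4.111² = 2 × 16.90 = 33.8.
Round up to the next whole participant.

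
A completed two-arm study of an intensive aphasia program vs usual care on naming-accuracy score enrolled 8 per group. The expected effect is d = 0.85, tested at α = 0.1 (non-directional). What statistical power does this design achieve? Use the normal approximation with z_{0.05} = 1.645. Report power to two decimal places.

power ≈ 0.52

For two equal groups, power = Φ(d·√(n/2) − z_{α/2}).
d·√(n/2) = 0.85 × √(8/2) = 0.85 × 2.000 = 1.700.
z_β = 1.700 − 1.645 = 0.055.
Power = Φ(0.055) = 0.522.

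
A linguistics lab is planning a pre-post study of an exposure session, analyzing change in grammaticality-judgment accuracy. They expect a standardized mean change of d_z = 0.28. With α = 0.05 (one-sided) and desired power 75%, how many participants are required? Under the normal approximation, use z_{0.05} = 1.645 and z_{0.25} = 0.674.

n = 69 pairs

For a paired (one-sample on differences) test: n = ((z_{α} + z_β) / d)².
z_{α} + z_β = 1.645 + 0.674 = 2.319.
n = (2.319 / 0.28)² = 8.282² = 68.59.
Round up.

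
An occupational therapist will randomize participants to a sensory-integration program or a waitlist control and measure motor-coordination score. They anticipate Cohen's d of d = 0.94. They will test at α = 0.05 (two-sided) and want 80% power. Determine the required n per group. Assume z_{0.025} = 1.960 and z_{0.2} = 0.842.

n = 18 per group

For two independent groups with equal n: n = 2·((z_{α/2} + z_β) / d)².
z_{α/2} + z_β = 1.960 + 0.842 = 2.802.
n = 2 × (2.802 / 0.94)² = 2 × 2.981² = 2 × 8.89 = 17.8.
Round up to the next whole participant.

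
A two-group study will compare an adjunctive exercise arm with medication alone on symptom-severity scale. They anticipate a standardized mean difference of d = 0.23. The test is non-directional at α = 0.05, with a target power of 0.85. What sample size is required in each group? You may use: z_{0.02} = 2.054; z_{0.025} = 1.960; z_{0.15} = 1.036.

n = 340 per group

For two independent groups with equal n: n = 2·((z_{α/2} + z_β) / d)².
z_{α/2} + z_β = 1.960 + 1.036 = 2.996.
n = 2 × (2.996 / 0.23)² = 2 × 13.026² = 2 × 169.68 = 339.4.
Round up to the next whole participant.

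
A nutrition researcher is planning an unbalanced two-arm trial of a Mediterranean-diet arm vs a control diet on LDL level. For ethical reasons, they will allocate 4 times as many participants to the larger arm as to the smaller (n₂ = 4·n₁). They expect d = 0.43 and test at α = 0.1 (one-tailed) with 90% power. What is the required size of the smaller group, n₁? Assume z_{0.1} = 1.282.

With allocation ratio k = n₂/n₁ = 4, Var(x̄₁−x̄₂) = σ²(1/n₁ + 1/(k·n₁)) = σ²·(k+1)/(k·n₁).
So n₁ = (1 + 1/k)·((z_{α} + z_β)/d)² = 1.250 × (2.564/0.43)².
n₁ = 1.250 × 35.55 = 44.4.
Round up: n₁ = 45, giving n₂ = 4 × 45 = 180.

n₁ = 45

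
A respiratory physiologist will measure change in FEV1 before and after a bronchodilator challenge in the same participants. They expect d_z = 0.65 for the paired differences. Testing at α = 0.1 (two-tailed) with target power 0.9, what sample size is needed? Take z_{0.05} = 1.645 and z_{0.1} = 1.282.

For a paired (one-sample on differences) test: n = ((z_{α/2} + z_β) / d)².
z_{α/2} + z_β = 1.645 + 1.282 = 2.927.
n = (2.927 / 0.65)² = 4.503² = 20.28.
Round up.

n = 21 pairs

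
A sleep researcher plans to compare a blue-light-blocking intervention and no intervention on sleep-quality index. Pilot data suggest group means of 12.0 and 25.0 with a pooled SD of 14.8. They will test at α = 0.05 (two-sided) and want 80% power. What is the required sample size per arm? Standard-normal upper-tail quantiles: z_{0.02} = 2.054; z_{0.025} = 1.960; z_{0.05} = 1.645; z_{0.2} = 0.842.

Cohen's d = |M₁ − M₂| / SD_pooled = |12.0 − 25.0| / 14.8 = 13.0 / 14.8 = 0.878.
For two independent groups with equal n: n = 2·((z_{α/2} + z_β) / d)².
z_{α/2} + z_β = 1.960 + 0.842 = 2.802.
n = 2 × (2.802 / 0.878)² = 2 × 3.191² = 2 × 10.18 = 20.4.
Round up to the next whole participant.

n = 21 per group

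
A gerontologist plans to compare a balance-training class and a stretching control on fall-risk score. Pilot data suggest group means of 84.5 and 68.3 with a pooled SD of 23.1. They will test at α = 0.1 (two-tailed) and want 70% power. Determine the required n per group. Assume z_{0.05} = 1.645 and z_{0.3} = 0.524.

Cohen's d = |M₁ − M₂| / SD_pooled = |84.5 − 68.3| / 23.1 = 16.2 / 23.1 = 0.701.
For two independent groups with equal n: n = 2·((z_{α/2} + z_β) / d)².
z_{α/2} + z_β = 1.645 + 0.524 = 2.169.
n = 2 × (2.169 / 0.701)² = 2 × 3.094² = 2 × 9.57 = 19.1.
Round up to the next whole participant.

n = 20 per group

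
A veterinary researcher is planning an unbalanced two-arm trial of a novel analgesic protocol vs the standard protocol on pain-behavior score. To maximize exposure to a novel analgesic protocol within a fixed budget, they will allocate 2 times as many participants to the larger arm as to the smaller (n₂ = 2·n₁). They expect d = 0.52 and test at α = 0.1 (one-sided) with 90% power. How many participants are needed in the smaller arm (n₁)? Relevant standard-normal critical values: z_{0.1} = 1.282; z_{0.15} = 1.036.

With allocation ratio k = n₂/n₁ = 2, Var(x̄₁−x̄₂) = σ²(1/n₁ + 1/(k·n₁)) = σ²·(k+1)/(k·n₁).
So n₁ = (1 + 1/k)·((z_{α} + z_β)/d)² = 1.500 × (2.564/0.52)².
n₁ = 1.500 × 24.31 = 36.5.
Round up: n₁ = 37, giving n₂ = 2 × 37 = 74.

n₁ = 37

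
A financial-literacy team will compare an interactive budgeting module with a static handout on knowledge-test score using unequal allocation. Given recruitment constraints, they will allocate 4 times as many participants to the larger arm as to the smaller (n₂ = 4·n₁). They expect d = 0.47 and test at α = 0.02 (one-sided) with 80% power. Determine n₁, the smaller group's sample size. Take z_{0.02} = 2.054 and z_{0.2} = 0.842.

With allocation ratio k = n₂/n₁ = 4, Var(x̄₁−x̄₂) = σ²(1/n₁ + 1/(k·n₁)) = σ²·(k+1)/(k·n₁).
So n₁ = (1 + 1/k)·((z_{α} + z_β)/d)² = 1.250 × (2.896/0.47)².
n₁ = 1.250 × 37.97 = 47.5.
Round up: n₁ = 48, giving n₂ = 4 × 48 = 192.

n₁ = 48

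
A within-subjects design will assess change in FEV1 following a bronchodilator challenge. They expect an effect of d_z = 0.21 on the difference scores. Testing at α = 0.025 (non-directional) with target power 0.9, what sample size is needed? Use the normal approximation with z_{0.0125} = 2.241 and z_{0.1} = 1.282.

For a paired (one-sample on differences) test: n = ((z_{α/2} + z_β) / d)².
z_{α/2} + z_β = 2.241 + 1.282 = 3.523.
n = (3.523 / 0.21)² = 16.776² = 281.44.
Round up.

n = 282 pairs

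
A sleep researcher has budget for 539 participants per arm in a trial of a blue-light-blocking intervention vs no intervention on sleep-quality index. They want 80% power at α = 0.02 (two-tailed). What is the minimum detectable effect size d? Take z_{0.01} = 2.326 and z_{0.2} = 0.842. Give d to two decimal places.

For two independent groups of n = 539 each: d_min = (z_{α/2} + z_β)·√(2/n).
z-sum = 2.326 + 0.842 = 3.168.
d_min = 3.168 × √(2/539) = 3.168 × 0.0609 = 0.193.

d_min ≈ 0.19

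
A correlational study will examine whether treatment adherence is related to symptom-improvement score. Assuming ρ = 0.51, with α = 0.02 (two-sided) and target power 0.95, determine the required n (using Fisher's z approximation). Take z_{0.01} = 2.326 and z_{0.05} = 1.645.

n = 53

Fisher's z: C = ½·ln((1+r)/(1−r)) = ½·ln(3.0816) = 0.5627.
n = ((z_{α/2} + z_β)/C)² + 3.
(2.326 + 1.645) / 0.5627 = 3.971 / 0.5627 = 7.057.
n = 7.057² + 3 = 49.80 + 3 = 52.8.
Round up.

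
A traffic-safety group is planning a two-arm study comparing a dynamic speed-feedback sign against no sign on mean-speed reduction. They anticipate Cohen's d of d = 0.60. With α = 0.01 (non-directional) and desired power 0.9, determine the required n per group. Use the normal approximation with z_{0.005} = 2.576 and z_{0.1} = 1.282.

n = 83 per group

For two independent groups with equal n: n = 2·((z_{α/2} + z_β) / d)².
z_{α/2} + z_β = 2.576 + 1.282 = 3.858.
n = 2 × (3.858 / 0.60)² = 2 × 6.430² = 2 × 41.34 = 82.7.
Round up to the next whole participant.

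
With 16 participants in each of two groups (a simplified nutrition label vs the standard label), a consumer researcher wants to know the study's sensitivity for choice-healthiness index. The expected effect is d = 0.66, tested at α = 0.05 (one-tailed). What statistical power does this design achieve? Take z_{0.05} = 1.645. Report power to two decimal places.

power ≈ 0.59

For two equal groups, power = Φ(d·√(n/2) − z_{α}).
d·√(n/2) = 0.66 × √(16/2) = 0.66 × 2.828 = 1.867.
z_β = 1.867 − 1.645 = 0.222.
Power = Φ(0.222) = 0.588.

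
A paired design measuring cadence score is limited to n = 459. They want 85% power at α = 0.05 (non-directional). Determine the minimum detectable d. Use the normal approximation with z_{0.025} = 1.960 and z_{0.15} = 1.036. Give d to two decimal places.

For a single sample (or paired design) of n = 459: d_min = (z_{α/2} + z_β)/√n.
z-sum = 1.960 + 1.036 = 2.996.
d_min = 2.996 / √459 = 2.996 / 21.424 = 0.140.

d_min ≈ 0.14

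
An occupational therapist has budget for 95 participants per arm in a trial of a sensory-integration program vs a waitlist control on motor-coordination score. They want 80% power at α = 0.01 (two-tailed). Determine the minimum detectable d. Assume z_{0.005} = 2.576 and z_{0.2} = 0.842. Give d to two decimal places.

For two independent groups of n = 95 each: d_min = (z_{α/2} + z_β)·√(2/n).
z-sum = 2.576 + 0.842 = 3.418.
d_min = 3.418 × √(2/95) = 3.418 × 0.1451 = 0.496.

d_min ≈ 0.50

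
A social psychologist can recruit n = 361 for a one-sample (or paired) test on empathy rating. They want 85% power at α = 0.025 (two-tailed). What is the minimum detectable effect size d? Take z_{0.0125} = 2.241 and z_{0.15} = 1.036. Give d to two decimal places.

d_min ≈ 0.17

For a single sample (or paired design) of n = 361: d_min = (z_{α/2} + z_β)/√n.
z-sum = 2.241 + 1.036 = 3.277.
d_min = 3.277 / √361 = 3.277 / 19.000 = 0.172.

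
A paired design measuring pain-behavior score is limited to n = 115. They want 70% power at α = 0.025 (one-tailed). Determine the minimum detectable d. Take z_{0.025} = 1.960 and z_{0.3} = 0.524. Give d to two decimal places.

For a single sample (or paired design) of n = 115: d_min = (z_{α} + z_β)/√n.
z-sum = 1.960 + 0.524 = 2.484.
d_min = 2.484 / √115 = 2.484 / 10.724 = 0.232.

d_min ≈ 0.23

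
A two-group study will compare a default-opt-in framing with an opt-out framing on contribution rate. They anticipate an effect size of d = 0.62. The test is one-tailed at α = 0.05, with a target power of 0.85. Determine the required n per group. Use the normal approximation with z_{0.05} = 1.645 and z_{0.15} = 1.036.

For two independent groups with equal n: n = 2·((z_{α} + z_β) / d)².
z_{α} + z_β = 1.645 + 1.036 = 2.681.
n = 2 × (2.681 / 0.62)² = 2 × 4.324² = 2 × 18.70 = 37.4.
Round up to the next whole participant.

n = 38 per group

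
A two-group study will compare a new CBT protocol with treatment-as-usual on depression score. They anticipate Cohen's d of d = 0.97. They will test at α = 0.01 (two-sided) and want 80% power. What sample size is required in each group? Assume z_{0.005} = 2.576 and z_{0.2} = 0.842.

For two independent groups with equal n: n = 2·((z_{α/2} + z_β) / d)².
z_{α/2} + z_β = 2.576 + 0.842 = 3.418.
n = 2 × (3.418 / 0.97)² = 2 × 3.524² = 2 × 12.42 = 24.8.
Round up to the next whole participant.

n = 25 per group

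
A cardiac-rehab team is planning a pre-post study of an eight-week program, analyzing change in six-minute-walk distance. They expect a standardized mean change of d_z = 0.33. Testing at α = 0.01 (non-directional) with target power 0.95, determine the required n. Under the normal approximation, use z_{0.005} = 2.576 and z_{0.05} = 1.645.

For a paired (one-sample on differences) test: n = ((z_{α/2} + z_β) / d)².
z_{α/2} + z_β = 2.576 + 1.645 = 4.221.
n = (4.221 / 0.33)² = 12.791² = 163.61.
Round up.

n = 164 pairs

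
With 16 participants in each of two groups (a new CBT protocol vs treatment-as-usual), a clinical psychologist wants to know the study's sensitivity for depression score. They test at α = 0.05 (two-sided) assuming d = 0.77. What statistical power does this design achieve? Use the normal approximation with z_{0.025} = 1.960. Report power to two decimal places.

power ≈ 0.59

For two equal groups, power = Φ(d·√(n/2) − z_{α/2}).
d·√(n/2) = 0.77 × √(16/2) = 0.77 × 2.828 = 2.178.
z_β = 2.178 − 1.960 = 0.218.
Power = Φ(0.218) = 0.586.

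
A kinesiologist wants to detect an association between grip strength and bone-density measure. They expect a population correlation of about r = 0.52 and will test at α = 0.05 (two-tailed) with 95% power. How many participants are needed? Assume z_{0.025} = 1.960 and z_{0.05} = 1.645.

n = 43

Fisher's z: C = ½·ln((1+r)/(1−r)) = ½·ln(3.1667) = 0.5763.
n = ((z_{α/2} + z_β)/C)² + 3.
(1.960 + 1.645) / 0.5763 = 3.605 / 0.5763 = 6.255.
n = 6.255² + 3 = 39.13 + 3 = 42.1.
Round up.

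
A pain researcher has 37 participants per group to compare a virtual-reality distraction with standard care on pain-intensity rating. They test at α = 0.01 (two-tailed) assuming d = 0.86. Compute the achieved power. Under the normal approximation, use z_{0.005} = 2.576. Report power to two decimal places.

power ≈ 0.87

For two equal groups, power = Φ(d·√(n/2) − z_{α/2}).
d·√(n/2) = 0.86 × √(37/2) = 0.86 × 4.301 = 3.699.
z_β = 3.699 − 2.576 = 1.123.
Power = Φ(1.123) = 0.869.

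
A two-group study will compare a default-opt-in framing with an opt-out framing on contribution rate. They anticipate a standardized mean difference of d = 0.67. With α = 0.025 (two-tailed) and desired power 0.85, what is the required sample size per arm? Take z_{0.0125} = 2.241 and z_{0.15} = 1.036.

For two independent groups with equal n: n = 2·((z_{α/2} + z_β) / d)².
z_{α/2} + z_β = 2.241 + 1.036 = 3.277.
n = 2 × (3.277 / 0.67)² = 2 × 4.891² = 2 × 23.92 = 47.8.
Round up to the next whole participant.

n = 48 per group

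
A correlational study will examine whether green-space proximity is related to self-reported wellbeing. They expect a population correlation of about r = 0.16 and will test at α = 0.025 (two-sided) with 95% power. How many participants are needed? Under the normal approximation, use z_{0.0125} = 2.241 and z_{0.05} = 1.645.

Fisher's z: C = ½·ln((1+r)/(1−r)) = ½·ln(1.3810) = 0.1614.
n = ((z_{α/2} + z_β)/C)² + 3.
(2.241 + 1.645) / 0.1614 = 3.886 / 0.1614 = 24.077.
n = 24.077² + 3 = 579.69 + 3 = 582.7.
Round up.

n = 583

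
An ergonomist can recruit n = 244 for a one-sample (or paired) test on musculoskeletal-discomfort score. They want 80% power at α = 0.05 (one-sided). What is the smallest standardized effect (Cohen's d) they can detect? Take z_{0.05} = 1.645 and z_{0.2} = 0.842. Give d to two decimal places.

d_min ≈ 0.16

For a single sample (or paired design) of n = 244: d_min = (z_{α} + z_β)/√n.
z-sum = 1.645 + 0.842 = 2.487.
d_min = 2.487 / √244 = 2.487 / 15.620 = 0.159.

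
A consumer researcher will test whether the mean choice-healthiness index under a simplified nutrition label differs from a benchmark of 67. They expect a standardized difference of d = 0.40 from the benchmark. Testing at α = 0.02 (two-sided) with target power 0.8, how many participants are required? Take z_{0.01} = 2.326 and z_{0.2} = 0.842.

For a one-sample test: n = ((z_{α/2} + z_β) / d)².
z_{α/2} + z_β = 2.326 + 0.842 = 3.168.
n = (3.168 / 0.40)² = 7.920² = 62.73.
Round up.

n = 63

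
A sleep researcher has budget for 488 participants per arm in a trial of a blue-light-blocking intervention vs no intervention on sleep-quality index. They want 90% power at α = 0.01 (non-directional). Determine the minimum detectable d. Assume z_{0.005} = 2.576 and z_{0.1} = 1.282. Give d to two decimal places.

d_min ≈ 0.25

For two independent groups of n = 488 each: d_min = (z_{α/2} + z_β)·√(2/n).
z-sum = 2.576 + 1.282 = 3.858.
d_min = 3.858 × √(2/488) = 3.858 × 0.0640 = 0.247.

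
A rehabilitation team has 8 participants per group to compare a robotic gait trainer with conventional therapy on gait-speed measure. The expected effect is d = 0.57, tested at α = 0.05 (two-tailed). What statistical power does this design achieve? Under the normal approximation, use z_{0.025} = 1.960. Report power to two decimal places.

power ≈ 0.21

For two equal groups, power = Φ(d·√(n/2) − z_{α/2}).
d·√(n/2) = 0.57 × √(8/2) = 0.57 × 2.000 = 1.140.
z_β = 1.140 − 1.960 = -0.820.
Power = Φ(-0.820) = 0.206.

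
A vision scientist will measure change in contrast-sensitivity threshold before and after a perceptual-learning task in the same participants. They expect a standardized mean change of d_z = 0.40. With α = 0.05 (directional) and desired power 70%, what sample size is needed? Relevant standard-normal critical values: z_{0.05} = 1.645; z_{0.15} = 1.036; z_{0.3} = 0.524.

For a paired (one-sample on differences) test: n = ((z_{α} + z_β) / d)².
z_{α} + z_β = 1.645 + 0.524 = 2.169.
n = (2.169 / 0.40)² = 5.422² = 29.40.
Round up.

n = 30 pairs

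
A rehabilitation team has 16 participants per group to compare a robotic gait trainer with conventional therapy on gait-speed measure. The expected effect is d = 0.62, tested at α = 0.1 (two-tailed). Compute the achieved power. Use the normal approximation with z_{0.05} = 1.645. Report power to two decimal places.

power ≈ 0.54

For two equal groups, power = Φ(d·√(n/2) − z_{α/2}).
d·√(n/2) = 0.62 × √(16/2) = 0.62 × 2.828 = 1.754.
z_β = 1.754 − 1.645 = 0.109.
Power = Φ(0.109) = 0.543.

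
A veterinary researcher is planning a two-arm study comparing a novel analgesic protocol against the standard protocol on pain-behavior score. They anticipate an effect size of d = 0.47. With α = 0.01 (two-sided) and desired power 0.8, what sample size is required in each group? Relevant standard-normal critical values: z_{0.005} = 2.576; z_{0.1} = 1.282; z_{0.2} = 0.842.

For two independent groups with equal n: n = 2·((z_{α/2} + z_β) / d)².
z_{α/2} + z_β = 2.576 + 0.842 = 3.418.
n = 2 × (3.418 / 0.47)² = 2 × 7.272² = 2 × 52.89 = 105.8.
Round up to the next whole participant.

n = 106 per group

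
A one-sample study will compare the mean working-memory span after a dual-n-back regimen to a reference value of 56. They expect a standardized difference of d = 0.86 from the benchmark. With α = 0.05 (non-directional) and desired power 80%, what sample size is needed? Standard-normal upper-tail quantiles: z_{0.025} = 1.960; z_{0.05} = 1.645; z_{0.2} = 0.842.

n = 11

For a one-sample test: n = ((z_{α/2} + z_β) / d)².
z_{α/2} + z_β = 1.960 + 0.842 = 2.802.
n = (2.802 / 0.86)² = 3.258² = 10.62.
Round up.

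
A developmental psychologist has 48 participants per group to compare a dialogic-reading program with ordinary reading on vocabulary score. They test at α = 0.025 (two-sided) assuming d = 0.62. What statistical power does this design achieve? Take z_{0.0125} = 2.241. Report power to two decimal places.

power ≈ 0.79

For two equal groups, power = Φ(d·√(n/2) − z_{α/2}).
d·√(n/2) = 0.62 × √(48/2) = 0.62 × 4.899 = 3.037.
z_β = 3.037 − 2.241 = 0.796.
Power = Φ(0.796) = 0.787.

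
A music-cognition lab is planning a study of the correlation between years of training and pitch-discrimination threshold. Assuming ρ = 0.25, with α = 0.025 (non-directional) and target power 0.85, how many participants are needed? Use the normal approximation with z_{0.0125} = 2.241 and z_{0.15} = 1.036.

n = 168

Fisher's z: C = ½·ln((1+r)/(1−r)) = ½·ln(1.6667) = 0.2554.
n = ((z_{α/2} + z_β)/C)² + 3.
(2.241 + 1.036) / 0.2554 = 3.277 / 0.2554 = 12.831.
n = 12.831² + 3 = 164.63 + 3 = 167.6.
Round up.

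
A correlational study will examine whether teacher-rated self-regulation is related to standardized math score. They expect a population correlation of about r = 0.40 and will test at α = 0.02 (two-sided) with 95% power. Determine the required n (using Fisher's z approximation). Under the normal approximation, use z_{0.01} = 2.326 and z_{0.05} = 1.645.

Fisher's z: C = ½·ln((1+r)/(1−r)) = ½·ln(2.3333) = 0.4236.
n = ((z_{α/2} + z_β)/C)² + 3.
(2.326 + 1.645) / 0.4236 = 3.971 / 0.4236 = 9.374.
n = 9.374² + 3 = 87.88 + 3 = 90.9.
Round up.

n = 91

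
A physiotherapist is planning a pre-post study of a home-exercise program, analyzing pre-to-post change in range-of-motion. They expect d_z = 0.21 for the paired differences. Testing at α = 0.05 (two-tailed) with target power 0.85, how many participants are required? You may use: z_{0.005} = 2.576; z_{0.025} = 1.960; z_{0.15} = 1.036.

For a paired (one-sample on differences) test: n = ((z_{α/2} + z_β) / d)².
z_{α/2} + z_β = 1.960 + 1.036 = 2.996.
n = (2.996 / 0.21)² = 14.267² = 203.54.
Round up.

n = 204 pairs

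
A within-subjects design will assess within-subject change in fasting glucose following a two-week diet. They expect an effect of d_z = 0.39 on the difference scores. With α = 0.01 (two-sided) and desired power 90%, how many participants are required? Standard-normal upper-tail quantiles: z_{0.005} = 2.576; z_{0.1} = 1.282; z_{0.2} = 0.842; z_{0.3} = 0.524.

For a paired (one-sample on differences) test: n = ((z_{α/2} + z_β) / d)².
z_{α/2} + z_β = 2.576 + 1.282 = 3.858.
n = (3.858 / 0.39)² = 9.892² = 97.86.
Round up.

n = 98 pairs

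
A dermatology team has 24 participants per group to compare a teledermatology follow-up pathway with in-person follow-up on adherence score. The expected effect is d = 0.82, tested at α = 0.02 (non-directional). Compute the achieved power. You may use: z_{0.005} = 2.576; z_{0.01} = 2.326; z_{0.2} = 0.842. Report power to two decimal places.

power ≈ 0.70

For two equal groups, power = Φ(d·√(n/2) − z_{α/2}).
d·√(n/2) = 0.82 × √(24/2) = 0.82 × 3.464 = 2.841.
z_β = 2.841 − 2.326 = 0.515.
Power = Φ(0.515) = 0.697.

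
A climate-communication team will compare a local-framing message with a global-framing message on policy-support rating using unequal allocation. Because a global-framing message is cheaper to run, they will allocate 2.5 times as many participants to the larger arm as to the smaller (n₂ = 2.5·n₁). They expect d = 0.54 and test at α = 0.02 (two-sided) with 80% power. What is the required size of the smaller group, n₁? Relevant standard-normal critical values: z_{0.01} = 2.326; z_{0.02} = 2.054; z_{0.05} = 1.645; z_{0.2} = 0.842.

n₁ = 49

With allocation ratio k = n₂/n₁ = 2.5, Var(x̄₁−x̄₂) = σ²(1/n₁ + 1/(k·n₁)) = σ²·(k+1)/(k·n₁).
So n₁ = (1 + 1/k)·((z_{α/2} + z_β)/d)² = 1.400 × (3.168/0.54)².
n₁ = 1.400 × 34.42 = 48.2.
Round up: n₁ = 49, giving n₂ = ⌈2.5 × 49⌉ = ⌈122.5⌉ = 123.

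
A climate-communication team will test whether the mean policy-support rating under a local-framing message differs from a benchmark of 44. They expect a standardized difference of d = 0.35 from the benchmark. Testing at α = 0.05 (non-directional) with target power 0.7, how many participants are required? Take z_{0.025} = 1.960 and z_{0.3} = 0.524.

For a one-sample test: n = ((z_{α/2} + z_β) / d)².
z_{α/2} + z_β = 1.960 + 0.524 = 2.484.
n = (2.484 / 0.35)² = 7.097² = 50.37.
Round up.

n = 51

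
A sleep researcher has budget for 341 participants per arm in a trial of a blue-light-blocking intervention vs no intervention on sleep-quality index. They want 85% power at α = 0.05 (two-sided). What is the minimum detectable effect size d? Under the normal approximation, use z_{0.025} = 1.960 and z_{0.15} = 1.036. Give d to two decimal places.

For two independent groups of n = 341 each: d_min = (z_{α/2} + z_β)·√(2/n).
z-sum = 1.960 + 1.036 = 2.996.
d_min = 2.996 × √(2/341) = 2.996 × 0.0766 = 0.229.

d_min ≈ 0.23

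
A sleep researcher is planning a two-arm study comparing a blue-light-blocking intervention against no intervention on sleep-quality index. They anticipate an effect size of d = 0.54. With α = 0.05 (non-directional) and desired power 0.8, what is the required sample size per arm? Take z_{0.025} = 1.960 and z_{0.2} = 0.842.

For two independent groups with equal n: n = 2·((z_{α/2} + z_β) / d)².
z_{α/2} + z_β = 1.960 + 0.842 = 2.802.
n = 2 × (2.802 / 0.54)² = 2 × 5.189² = 2 × 26.92 = 53.8.
Round up to the next whole participant.

n = 54 per group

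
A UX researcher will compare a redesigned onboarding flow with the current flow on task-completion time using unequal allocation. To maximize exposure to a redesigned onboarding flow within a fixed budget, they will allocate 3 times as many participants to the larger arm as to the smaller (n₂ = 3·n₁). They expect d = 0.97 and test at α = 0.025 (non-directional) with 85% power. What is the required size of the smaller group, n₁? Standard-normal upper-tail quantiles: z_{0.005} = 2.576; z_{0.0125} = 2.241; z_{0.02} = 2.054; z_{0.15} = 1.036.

With allocation ratio k = n₂/n₁ = 3, Var(x̄₁−x̄₂) = σ²(1/n₁ + 1/(k·n₁)) = σ²·(k+1)/(k·n₁).
So n₁ = (1 + 1/k)·((z_{α/2} + z_β)/d)² = 1.333 × (3.277/0.97)².
n₁ = 1.333 × 11.41 = 15.2.
Round up: n₁ = 16, giving n₂ = 3 × 16 = 48.

n₁ = 16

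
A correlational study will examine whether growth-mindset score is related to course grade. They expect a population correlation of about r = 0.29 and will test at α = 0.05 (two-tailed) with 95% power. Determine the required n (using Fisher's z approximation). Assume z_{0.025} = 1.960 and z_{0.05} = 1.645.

Fisher's z: C = ½·ln((1+r)/(1−r)) = ½·ln(1.8169) = 0.2986.
n = ((z_{α/2} + z_β)/C)² + 3.
(1.960 + 1.645) / 0.2986 = 3.605 / 0.2986 = 12.073.
n = 12.073² + 3 = 145.76 + 3 = 148.8.
Round up.

n = 149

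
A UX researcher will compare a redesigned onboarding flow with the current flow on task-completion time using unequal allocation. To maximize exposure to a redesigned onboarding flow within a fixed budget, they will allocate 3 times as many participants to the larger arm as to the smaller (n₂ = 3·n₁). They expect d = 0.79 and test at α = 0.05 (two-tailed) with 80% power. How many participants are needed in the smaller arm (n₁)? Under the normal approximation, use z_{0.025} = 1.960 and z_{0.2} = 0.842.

n₁ = 17

With allocation ratio k = n₂/n₁ = 3, Var(x̄₁−x̄₂) = σ²(1/n₁ + 1/(k·n₁)) = σ²·(k+1)/(k·n₁).
So n₁ = (1 + 1/k)·((z_{α/2} + z_β)/d)² = 1.333 × (2.802/0.79)².
n₁ = 1.333 × 12.58 = 16.8.
Round up: n₁ = 17, giving n₂ = 3 × 17 = 51.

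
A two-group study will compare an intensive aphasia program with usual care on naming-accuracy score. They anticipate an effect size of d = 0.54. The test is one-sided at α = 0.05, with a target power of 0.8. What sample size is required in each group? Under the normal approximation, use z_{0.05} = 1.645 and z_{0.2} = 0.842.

n = 43 per group

For two independent groups with equal n: n = 2·((z_{α} + z_β) / d)².
z_{α} + z_β = 1.645 + 0.842 = 2.487.
n = 2 × (2.487 / 0.54)² = 2 × 4.606² = 2 × 21.21 = 42.4.
Round up to the next whole participant.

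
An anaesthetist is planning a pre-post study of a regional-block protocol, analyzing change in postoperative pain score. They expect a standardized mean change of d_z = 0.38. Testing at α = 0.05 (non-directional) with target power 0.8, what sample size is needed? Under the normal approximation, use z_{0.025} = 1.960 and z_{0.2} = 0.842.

For a paired (one-sample on differences) test: n = ((z_{α/2} + z_β) / d)².
z_{α/2} + z_β = 1.960 + 0.842 = 2.802.
n = (2.802 / 0.38)² = 7.374² = 54.37.
Round up.

n = 55 pairs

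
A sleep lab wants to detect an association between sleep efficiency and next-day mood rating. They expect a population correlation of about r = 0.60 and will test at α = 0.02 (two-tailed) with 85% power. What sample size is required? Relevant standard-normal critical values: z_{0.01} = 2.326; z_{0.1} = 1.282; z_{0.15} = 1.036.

n = 27

Fisher's z: C = ½·ln((1+r)/(1−r)) = ½·ln(4.0000) = 0.6931.
n = ((z_{α/2} + z_β)/C)² + 3.
(2.326 + 1.036) / 0.6931 = 3.362 / 0.6931 = 4.851.
n = 4.851² + 3 = 23.53 + 3 = 26.5.
Round up.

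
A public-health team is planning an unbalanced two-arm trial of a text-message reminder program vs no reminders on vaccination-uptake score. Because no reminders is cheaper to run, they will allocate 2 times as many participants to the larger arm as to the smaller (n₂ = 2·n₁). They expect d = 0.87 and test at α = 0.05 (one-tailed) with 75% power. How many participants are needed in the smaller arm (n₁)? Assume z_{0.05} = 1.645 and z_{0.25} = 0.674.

With allocation ratio k = n₂/n₁ = 2, Var(x̄₁−x̄₂) = σ²(1/n₁ + 1/(k·n₁)) = σ²·(k+1)/(k·n₁).
So n₁ = (1 + 1/k)·((z_{α} + z_β)/d)² = 1.500 × (2.319/0.87)².
n₁ = 1.500 × 7.10 = 10.7.
Round up: n₁ = 11, giving n₂ = 2 × 11 = 22.

n₁ = 11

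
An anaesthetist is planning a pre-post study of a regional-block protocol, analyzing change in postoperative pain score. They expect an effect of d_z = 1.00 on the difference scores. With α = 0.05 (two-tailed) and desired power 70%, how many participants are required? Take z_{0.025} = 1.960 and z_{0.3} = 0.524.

n = 7 pairs

For a paired (one-sample on differences) test: n = ((z_{α/2} + z_β) / d)².
z_{α/2} + z_β = 1.960 + 0.524 = 2.484.
n = (2.484 / 1.00)² = 2.484² = 6.17.
Round up.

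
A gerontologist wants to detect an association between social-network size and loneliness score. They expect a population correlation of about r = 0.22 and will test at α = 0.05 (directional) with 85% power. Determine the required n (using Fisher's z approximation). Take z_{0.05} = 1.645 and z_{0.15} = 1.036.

Fisher's z: C = ½·ln((1+r)/(1−r)) = ½·ln(1.5641) = 0.2237.
n = ((z_{α} + z_β)/C)² + 3.
(1.645 + 1.036) / 0.2237 = 2.681 / 0.2237 = 11.985.
n = 11.985² + 3 = 143.64 + 3 = 146.6.
Round up.

n = 147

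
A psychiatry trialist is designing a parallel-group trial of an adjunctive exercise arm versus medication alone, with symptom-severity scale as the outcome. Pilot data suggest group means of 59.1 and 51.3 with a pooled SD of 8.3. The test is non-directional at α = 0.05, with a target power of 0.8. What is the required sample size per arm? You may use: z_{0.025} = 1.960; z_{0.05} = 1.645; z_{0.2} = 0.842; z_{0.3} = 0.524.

n = 18 per group

Cohen's d = |M₁ − M₂| / SD_pooled = |59.1 − 51.3| / 8.3 = 7.8 / 8.3 = 0.940.
For two independent groups with equal n: n = 2·((z_{α/2} + z_β) / d)².
z_{α/2} + z_β = 1.960 + 0.842 = 2.802.
n = 2 × (2.802 / 0.940)² = 2 × 2.981² = 2 × 8.89 = 17.8.
Round up to the next whole participant.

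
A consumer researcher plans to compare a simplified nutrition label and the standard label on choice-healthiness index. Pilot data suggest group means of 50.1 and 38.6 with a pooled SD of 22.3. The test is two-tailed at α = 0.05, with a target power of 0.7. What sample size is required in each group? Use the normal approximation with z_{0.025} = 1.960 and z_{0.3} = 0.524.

n = 47 per group

Cohen's d = |M₁ − M₂| / SD_pooled = |50.1 − 38.6| / 22.3 = 11.5 / 22.3 = 0.516.
For two independent groups with equal n: n = 2·((z_{α/2} + z_β) / d)².
z_{α/2} + z_β = 1.960 + 0.524 = 2.484.
n = 2 × (2.484 / 0.516)² = 2 × 4.814² = 2 × 23.17 = 46.3.
Round up to the next whole participant.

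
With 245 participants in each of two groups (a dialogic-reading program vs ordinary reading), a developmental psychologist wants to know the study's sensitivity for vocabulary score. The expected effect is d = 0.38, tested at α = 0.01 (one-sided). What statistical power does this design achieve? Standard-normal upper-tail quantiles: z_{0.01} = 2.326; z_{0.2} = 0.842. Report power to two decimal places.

power ≈ 0.97

For two equal groups, power = Φ(d·√(n/2) − z_{α}).
d·√(n/2) = 0.38 × √(245/2) = 0.38 × 11.068 = 4.206.
z_β = 4.206 − 2.326 = 1.880.
Power = Φ(1.880) = 0.970.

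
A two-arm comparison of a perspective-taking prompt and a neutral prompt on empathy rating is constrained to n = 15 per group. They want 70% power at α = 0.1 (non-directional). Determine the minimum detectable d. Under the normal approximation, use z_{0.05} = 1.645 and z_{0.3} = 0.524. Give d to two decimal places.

d_min ≈ 0.79

For two independent groups of n = 15 each: d_min = (z_{α/2} + z_β)·√(2/n).
z-sum = 1.645 + 0.524 = 2.169.
d_min = 2.169 × √(2/15) = 2.169 × 0.3651 = 0.792.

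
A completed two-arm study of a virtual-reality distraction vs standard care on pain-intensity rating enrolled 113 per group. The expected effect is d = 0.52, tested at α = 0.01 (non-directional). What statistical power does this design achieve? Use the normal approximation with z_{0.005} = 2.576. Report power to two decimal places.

For two equal groups, power = Φ(d·√(n/2) − z_{α/2}).
d·√(n/2) = 0.52 × √(113/2) = 0.52 × 7.517 = 3.909.
z_β = 3.909 − 2.576 = 1.333.
Power = Φ(1.333) = 0.909.

power ≈ 0.91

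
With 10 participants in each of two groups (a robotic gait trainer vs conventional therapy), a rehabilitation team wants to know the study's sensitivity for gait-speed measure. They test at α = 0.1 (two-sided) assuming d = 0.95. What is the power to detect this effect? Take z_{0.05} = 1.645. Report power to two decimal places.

For two equal groups, power = Φ(d·√(n/2) − z_{α/2}).
d·√(n/2) = 0.95 × √(10/2) = 0.95 × 2.236 = 2.124.
z_β = 2.124 − 1.645 = 0.479.
Power = Φ(0.479) = 0.684.

power ≈ 0.68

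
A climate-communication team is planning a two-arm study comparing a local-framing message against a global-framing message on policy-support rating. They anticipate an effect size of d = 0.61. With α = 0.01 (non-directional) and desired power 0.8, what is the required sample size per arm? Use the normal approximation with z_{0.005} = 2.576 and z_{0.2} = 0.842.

For two independent groups with equal n: n = 2·((z_{α/2} + z_β) / d)².
z_{α/2} + z_β = 2.576 + 0.842 = 3.418.
n = 2 × (3.418 / 0.61)² = 2 × 5.603² = 2 × 31.40 = 62.8.
Round up to the next whole participant.

n = 63 per group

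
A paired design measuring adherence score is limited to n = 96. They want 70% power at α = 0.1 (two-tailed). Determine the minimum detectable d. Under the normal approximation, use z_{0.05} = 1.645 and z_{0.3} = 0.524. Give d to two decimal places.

d_min ≈ 0.22

For a single sample (or paired design) of n = 96: d_min = (z_{α/2} + z_β)/√n.
z-sum = 1.645 + 0.524 = 2.169.
d_min = 2.169 / √96 = 2.169 / 9.798 = 0.221.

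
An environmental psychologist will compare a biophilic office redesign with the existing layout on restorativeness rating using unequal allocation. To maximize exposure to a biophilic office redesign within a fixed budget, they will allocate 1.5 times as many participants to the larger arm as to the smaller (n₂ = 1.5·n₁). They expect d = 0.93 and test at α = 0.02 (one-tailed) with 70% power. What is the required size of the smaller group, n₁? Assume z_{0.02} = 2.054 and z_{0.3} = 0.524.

n₁ = 13

With allocation ratio k = n₂/n₁ = 1.5, Var(x̄₁−x̄₂) = σ²(1/n₁ + 1/(k·n₁)) = σ²·(k+1)/(k·n₁).
So n₁ = (1 + 1/k)·((z_{α} + z_β)/d)² = 1.667 × (2.578/0.93)².
n₁ = 1.667 × 7.68 = 12.8.
Round up: n₁ = 13, giving n₂ = ⌈1.5 × 13⌉ = ⌈19.5⌉ = 20.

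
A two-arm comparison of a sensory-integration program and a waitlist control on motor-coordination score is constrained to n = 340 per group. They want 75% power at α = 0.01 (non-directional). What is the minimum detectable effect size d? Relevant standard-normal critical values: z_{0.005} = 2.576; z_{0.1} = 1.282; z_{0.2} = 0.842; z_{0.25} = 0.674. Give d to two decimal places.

For two independent groups of n = 340 each: d_min = (z_{α/2} + z_β)·√(2/n).
z-sum = 2.576 + 0.674 = 3.250.
d_min = 3.250 × √(2/340) = 3.250 × 0.0767 = 0.249.

d_min ≈ 0.25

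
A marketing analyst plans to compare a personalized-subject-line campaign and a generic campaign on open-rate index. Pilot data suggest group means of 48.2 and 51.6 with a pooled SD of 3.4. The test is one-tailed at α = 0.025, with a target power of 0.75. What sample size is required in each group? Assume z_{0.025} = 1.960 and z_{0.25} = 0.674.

n = 14 per group

Cohen's d = |M₁ − M₂| / SD_pooled = |48.2 − 51.6| / 3.4 = 3.4 / 3.4 = 1.000.
For two independent groups with equal n: n = 2·((z_{α} + z_β) / d)².
z_{α} + z_β = 1.960 + 0.674 = 2.634.
n = 2 × (2.634 / 1.000)² = 2 × 2.634² = 2 × 6.94 = 13.9.
Round up to the next whole participant.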